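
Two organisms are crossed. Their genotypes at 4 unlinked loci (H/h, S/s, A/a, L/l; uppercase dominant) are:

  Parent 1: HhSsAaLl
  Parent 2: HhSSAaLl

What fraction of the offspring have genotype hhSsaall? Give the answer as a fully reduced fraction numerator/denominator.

HhSsAaLl gametes: HSAL×1, HSAl×1, HSaL×1, HSal×1, HsAL×1, HsAl×1, HsaL×1, Hsal×1, hSAL×1, hSAl×1, hSaL×1, hSal×1, hsAL×1, hsAl×1, hsaL×1, hsal×1
HhSSAaLl gametes: HSAL×2, HSAl×2, HSaL×2, HSal×2, hSAL×2, hSAl×2, hSaL×2, hSal×2
HhSsAaLl×HhSSAaLl grid (16·16=256): HHSSAALL=2 HHSSAALl=4 HHSSAAll=2 HHSSAaLL=4 HHSSAaLl=8 HHSSAall=4 HHSSaaLL=2 HHSSaaLl=4 HHSSaall=2 HHSsAALL=2 HHSsAALl=4 HHSsAAll=2 HHSsAaLL=4 HHSsAaLl=8 HHSsAall=4 HHSsaaLL=2 HHSsaaLl=4 HHSsaall=2 HhSSAALL=4 HhSSAALl=8 HhSSAAll=4 HhSSAaLL=8 HhSSAaLl=16 HhSSAall=8 HhSSaaLL=4 HhSSaaLl=8 HhSSaall=4 HhSsAALL=4 HhSsAALl=8 HhSsAAll=4 HhSsAaLL=8 HhSsAaLl=16 HhSsAall=8 HhSsaaLL=4 HhSsaaLl=8 HhSsaall=4 hhSSAALL=2 hhSSAALl=4 hhSSAAll=2 hhSSAaLL=4 hhSSAaLl=8 hhSSAall=4 hhSSaaLL=2 hhSSaaLl=4 hhSSaall=2 hhSsAALL=2 hhSsAALl=4 hhSsAAll=2 hhSsAaLL=4 hhSsAaLl=8 hhSsAall=4 hhSsaaLL=2 hhSsaaLl=4 hhSsaall=2
hhSsaall hits 2/256; gcd=2; 2÷2/256÷2 = 1/128

P(hhSsaall) = 1/128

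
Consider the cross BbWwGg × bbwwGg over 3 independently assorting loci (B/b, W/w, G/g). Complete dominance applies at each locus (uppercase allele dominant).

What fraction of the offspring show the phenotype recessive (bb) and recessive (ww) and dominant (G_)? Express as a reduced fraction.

P(bb ww G_) = 3/16

BbWwGg gametes: BWG×1, BWg×1, BwG×1, Bwg×1, bWG×1, bWg×1, bwG×1, bwg×1
bbwwGg gametes: bwG×4, bwg×4
BbWwGg×bbwwGg grid (8·8=64): BbWwGG=4 BbWwGg=8 BbWwgg=4 BbwwGG=4 BbwwGg=8 Bbwwgg=4 bbWwGG=4 bbWwGg=8 bbWwgg=4 bbwwGG=4 bbwwGg=8 bbwwgg=4
bb ww G_ hits 12/64; gcd=4; 12÷4/64÷4 = 3/16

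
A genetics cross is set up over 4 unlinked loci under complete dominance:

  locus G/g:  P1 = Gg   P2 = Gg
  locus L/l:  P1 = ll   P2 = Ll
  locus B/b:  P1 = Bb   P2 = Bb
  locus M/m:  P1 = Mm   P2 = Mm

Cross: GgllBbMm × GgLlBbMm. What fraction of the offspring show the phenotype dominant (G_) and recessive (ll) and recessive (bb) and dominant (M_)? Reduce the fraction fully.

P(G_ ll bb M_) = 9/128

GgllBbMm gametes: GlBM×2, GlBm×2, GlbM×2, Glbm×2, glBM×2, glBm×2, glbM×2, glbm×2
GgLlBbMm gametes: GLBM×1, GLBm×1, GLbM×1, GLbm×1, GlBM×1, GlBm×1, GlbM×1, Glbm×1, gLBM×1, gLBm×1, gLbM×1, gLbm×1, glBM×1, glBm×1, glbM×1, glbm×1
GgllBbMm×GgLlBbMm grid (16·16=256): GGLlBBMM=2 GGLlBBMm=4 GGLlBBmm=2 GGLlBbMM=4 GGLlBbMm=8 GGLlBbmm=4 GGLlbbMM=2 GGLlbbMm=4 GGLlbbmm=2 GGllBBMM=2 GGllBBMm=4 GGllBBmm=2 GGllBbMM=4 GGllBbMm=8 GGllBbmm=4 GGllbbMM=2 GGllbbMm=4 GGllbbmm=2 GgLlBBMM=4 GgLlBBMm=8 GgLlBBmm=4 GgLlBbMM=8 GgLlBbMm=16 GgLlBbmm=8 GgLlbbMM=4 GgLlbbMm=8 GgLlbbmm=4 GgllBBMM=4 GgllBBMm=8 GgllBBmm=4 GgllBbMM=8 GgllBbMm=16 GgllBbmm=8 GgllbbMM=4 GgllbbMm=8 Ggllbbmm=4 ggLlBBMM=2 ggLlBBMm=4 ggLlBBmm=2 ggLlBbMM=4 ggLlBbMm=8 ggLlBbmm=4 ggLlbbMM=2 ggLlbbMm=4 ggLlbbmm=2 ggllBBMM=2 ggllBBMm=4 ggllBBmm=2 ggllBbMM=4 ggllBbMm=8 ggllBbmm=4 ggllbbMM=2 ggllbbMm=4 ggllbbmm=2
G_ ll bb M_ hits 18/256; gcd=2; 18÷2/256÷2 = 9/128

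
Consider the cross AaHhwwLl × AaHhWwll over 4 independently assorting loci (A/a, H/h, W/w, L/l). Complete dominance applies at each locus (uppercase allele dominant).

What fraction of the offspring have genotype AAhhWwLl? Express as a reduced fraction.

P(AAhhWwLl) = 1/64

AaHhwwLl gametes: AHwL×2, AHwl×2, AhwL×2, Ahwl×2, aHwL×2, aHwl×2, ahwL×2, ahwl×2
AaHhWwll gametes: AHWl×2, AHwl×2, AhWl×2, Ahwl×2, aHWl×2, aHwl×2, ahWl×2, ahwl×2
AaHhwwLl×AaHhWwll grid (16·16=256): AAHHWwLl=4 AAHHWwll=4 AAHHwwLl=4 AAHHwwll=4 AAHhWwLl=8 AAHhWwll=8 AAHhwwLl=8 AAHhwwll=8 AAhhWwLl=4 AAhhWwll=4 AAhhwwLl=4 AAhhwwll=4 AaHHWwLl=8 AaHHWwll=8 AaHHwwLl=8 AaHHwwll=8 AaHhWwLl=16 AaHhWwll=16 AaHhwwLl=16 AaHhwwll=16 AahhWwLl=8 AahhWwll=8 AahhwwLl=8 Aahhwwll=8 aaHHWwLl=4 aaHHWwll=4 aaHHwwLl=4 aaHHwwll=4 aaHhWwLl=8 aaHhWwll=8 aaHhwwLl=8 aaHhwwll=8 aahhWwLl=4 aahhWwll=4 aahhwwLl=4 aahhwwll=4
AAhhWwLl hits 4/256; gcd=4; 4÷4/256÷4 = 1/64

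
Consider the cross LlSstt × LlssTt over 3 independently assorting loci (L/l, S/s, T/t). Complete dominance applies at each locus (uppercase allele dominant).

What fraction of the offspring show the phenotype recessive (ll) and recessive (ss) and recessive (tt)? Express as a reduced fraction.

P(ll ss tt) = 1/16

LlSstt gametes: LSt×2, Lst×2, lSt×2, lst×2
LlssTt gametes: LsT×2, Lst×2, lsT×2, lst×2
LlSstt×LlssTt grid (8·8=64): LLSsTt=4 LLSstt=4 LLssTt=4 LLsstt=4 LlSsTt=8 LlSstt=8 LlssTt=8 Llsstt=8 llSsTt=4 llSstt=4 llssTt=4 llsstt=4
ll ss tt hits 4/64; gcd=4; 4÷4/64÷4 = 1/16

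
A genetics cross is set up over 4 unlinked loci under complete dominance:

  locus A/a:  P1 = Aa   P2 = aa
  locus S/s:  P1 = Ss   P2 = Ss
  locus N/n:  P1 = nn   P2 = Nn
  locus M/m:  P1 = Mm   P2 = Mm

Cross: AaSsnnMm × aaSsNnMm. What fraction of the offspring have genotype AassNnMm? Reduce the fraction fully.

AaSsnnMm gametes: ASnM×2, ASnm×2, AsnM×2, Asnm×2, aSnM×2, aSnm×2, asnM×2, asnm×2
aaSsNnMm gametes: aSNM×2, aSNm×2, aSnM×2, aSnm×2, asNM×2, asNm×2, asnM×2, asnm×2
AaSsnnMm×aaSsNnMm grid (16·16=256): AaSSNnMM=4 AaSSNnMm=8 AaSSNnmm=4 AaSSnnMM=4 AaSSnnMm=8 AaSSnnmm=4 AaSsNnMM=8 AaSsNnMm=16 AaSsNnmm=8 AaSsnnMM=8 AaSsnnMm=16 AaSsnnmm=8 AassNnMM=4 AassNnMm=8 AassNnmm=4 AassnnMM=4 AassnnMm=8 Aassnnmm=4 aaSSNnMM=4 aaSSNnMm=8 aaSSNnmm=4 aaSSnnMM=4 aaSSnnMm=8 aaSSnnmm=4 aaSsNnMM=8 aaSsNnMm=16 aaSsNnmm=8 aaSsnnMM=8 aaSsnnMm=16 aaSsnnmm=8 aassNnMM=4 aassNnMm=8 aassNnmm=4 aassnnMM=4 aassnnMm=8 aassnnmm=4
AassNnMm hits 8/256; gcd=8; 8÷8/256÷8 = 1/32

P(AassNnMm) = 1/32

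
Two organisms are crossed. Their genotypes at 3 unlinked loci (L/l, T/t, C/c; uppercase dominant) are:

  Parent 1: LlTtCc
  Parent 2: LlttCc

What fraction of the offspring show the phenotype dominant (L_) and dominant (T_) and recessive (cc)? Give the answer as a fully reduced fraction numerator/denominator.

P(L_ T_ cc) = 3/32

LlTtCc gametes: LTC×1, LTc×1, LtC×1, Ltc×1, lTC×1, lTc×1, ltC×1, ltc×1
LlttCc gametes: LtC×2, Ltc×2, ltC×2, ltc×2
LlTtCc×LlttCc grid (8·8=64): LLTtCC=2 LLTtCc=4 LLTtcc=2 LLttCC=2 LLttCc=4 LLttcc=2 LlTtCC=4 LlTtCc=8 LlTtcc=4 LlttCC=4 LlttCc=8 Llttcc=4 llTtCC=2 llTtCc=4 llTtcc=2 llttCC=2 llttCc=4 llttcc=2
L_ T_ cc hits 6/64; gcd=2; 6÷2/64÷2 = 3/32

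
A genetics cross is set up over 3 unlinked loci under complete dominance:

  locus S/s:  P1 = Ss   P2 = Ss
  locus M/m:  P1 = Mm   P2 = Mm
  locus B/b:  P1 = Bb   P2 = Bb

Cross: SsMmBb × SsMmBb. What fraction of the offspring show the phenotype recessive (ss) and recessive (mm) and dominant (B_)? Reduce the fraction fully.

SsMmBb gametes: SMB×1, SMb×1, SmB×1, Smb×1, sMB×1, sMb×1, smB×1, smb×1
SsMmBb gametes: SMB×1, SMb×1, SmB×1, Smb×1, sMB×1, sMb×1, smB×1, smb×1
SsMmBb×SsMmBb grid (8·8=64): SSMMBB=1 SSMMBb=2 SSMMbb=1 SSMmBB=2 SSMmBb=4 SSMmbb=2 SSmmBB=1 SSmmBb=2 SSmmbb=1 SsMMBB=2 SsMMBb=4 SsMMbb=2 SsMmBB=4 SsMmBb=8 SsMmbb=4 SsmmBB=2 SsmmBb=4 Ssmmbb=2 ssMMBB=1 ssMMBb=2 ssMMbb=1 ssMmBB=2 ssMmBb=4 ssMmbb=2 ssmmBB=1 ssmmBb=2 ssmmbb=1
ss mm B_ hits 3/64; gcd=1; 3÷1/64÷1 = 3/64

P(ss mm B_) = 3/64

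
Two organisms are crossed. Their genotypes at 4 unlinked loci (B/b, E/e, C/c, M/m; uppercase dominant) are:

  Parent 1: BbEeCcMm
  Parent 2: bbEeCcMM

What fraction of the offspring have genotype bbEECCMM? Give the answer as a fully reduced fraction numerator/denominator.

BbEeCcMm gametes: BECM×1, BECm×1, BEcM×1, BEcm×1, BeCM×1, BeCm×1, BecM×1, Becm×1, bECM×1, bECm×1, bEcM×1, bEcm×1, beCM×1, beCm×1, becM×1, becm×1
bbEeCcMM gametes: bECM×4, bEcM×4, beCM×4, becM×4
BbEeCcMm×bbEeCcMM grid (16·16=256): BbEECCMM=4 BbEECCMm=4 BbEECcMM=8 BbEECcMm=8 BbEEccMM=4 BbEEccMm=4 BbEeCCMM=8 BbEeCCMm=8 BbEeCcMM=16 BbEeCcMm=16 BbEeccMM=8 BbEeccMm=8 BbeeCCMM=4 BbeeCCMm=4 BbeeCcMM=8 BbeeCcMm=8 BbeeccMM=4 BbeeccMm=4 bbEECCMM=4 bbEECCMm=4 bbEECcMM=8 bbEECcMm=8 bbEEccMM=4 bbEEccMm=4 bbEeCCMM=8 bbEeCCMm=8 bbEeCcMM=16 bbEeCcMm=16 bbEeccMM=8 bbEeccMm=8 bbeeCCMM=4 bbeeCCMm=4 bbeeCcMM=8 bbeeCcMm=8 bbeeccMM=4 bbeeccMm=4
bbEECCMM hits 4/256; gcd=4; 4÷4/256÷4 = 1/64

P(bbEECCMM) = 1/64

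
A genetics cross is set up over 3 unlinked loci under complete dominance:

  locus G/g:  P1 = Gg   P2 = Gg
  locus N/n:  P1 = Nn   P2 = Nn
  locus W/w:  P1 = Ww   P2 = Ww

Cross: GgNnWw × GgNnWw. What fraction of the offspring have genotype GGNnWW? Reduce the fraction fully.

GgNnWw gametes: GNW×1, GNw×1, GnW×1, Gnw×1, gNW×1, gNw×1, gnW×1, gnw×1
GgNnWw gametes: GNW×1, GNw×1, GnW×1, Gnw×1, gNW×1, gNw×1, gnW×1, gnw×1
GgNnWw×GgNnWw grid (8·8=64): GGNNWW=1 GGNNWw=2 GGNNww=1 GGNnWW=2 GGNnWw=4 GGNnww=2 GGnnWW=1 GGnnWw=2 GGnnww=1 GgNNWW=2 GgNNWw=4 GgNNww=2 GgNnWW=4 GgNnWw=8 GgNnww=4 GgnnWW=2 GgnnWw=4 Ggnnww=2 ggNNWW=1 ggNNWw=2 ggNNww=1 ggNnWW=2 ggNnWw=4 ggNnww=2 ggnnWW=1 ggnnWw=2 ggnnww=1
GGNnWW hits 2/64; gcd=2; 2÷2/64÷2 = 1/32

P(GGNnWW) = 1/32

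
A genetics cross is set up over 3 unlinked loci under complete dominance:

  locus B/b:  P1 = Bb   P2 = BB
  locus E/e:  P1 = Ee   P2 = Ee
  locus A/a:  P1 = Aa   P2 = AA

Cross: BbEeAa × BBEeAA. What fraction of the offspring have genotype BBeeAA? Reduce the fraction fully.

P(BBeeAA) = 1/16

BbEeAa gametes: BEA×1, BEa×1, BeA×1, Bea×1, bEA×1, bEa×1, beA×1, bea×1
BBEeAA gametes: BEA×4, BeA×4
BbEeAa×BBEeAA grid (8·8=64): BBEEAA=4 BBEEAa=4 BBEeAA=8 BBEeAa=8 BBeeAA=4 BBeeAa=4 BbEEAA=4 BbEEAa=4 BbEeAA=8 BbEeAa=8 BbeeAA=4 BbeeAa=4
BBeeAA hits 4/64; gcd=4; 4÷4/64÷4 = 1/16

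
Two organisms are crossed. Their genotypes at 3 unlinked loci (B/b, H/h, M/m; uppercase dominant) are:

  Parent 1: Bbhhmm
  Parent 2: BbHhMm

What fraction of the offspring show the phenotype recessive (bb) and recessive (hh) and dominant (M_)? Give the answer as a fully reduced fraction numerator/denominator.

Bbhhmm gametes: Bhm×4, bhm×4
BbHhMm gametes: BHM×1, BHm×1, BhM×1, Bhm×1, bHM×1, bHm×1, bhM×1, bhm×1
Bbhhmm×BbHhMm grid (8·8=64): BBHhMm=4 BBHhmm=4 BBhhMm=4 BBhhmm=4 BbHhMm=8 BbHhmm=8 BbhhMm=8 Bbhhmm=8 bbHhMm=4 bbHhmm=4 bbhhMm=4 bbhhmm=4
bb hh M_ hits 4/64; gcd=4; 4÷4/64÷4 = 1/16

P(bb hh M_) = 1/16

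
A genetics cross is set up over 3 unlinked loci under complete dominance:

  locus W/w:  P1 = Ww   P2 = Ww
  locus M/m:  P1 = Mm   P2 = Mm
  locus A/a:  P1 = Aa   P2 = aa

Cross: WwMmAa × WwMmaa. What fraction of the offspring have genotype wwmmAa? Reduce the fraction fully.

P(wwmmAa) = 1/32

WwMmAa gametes: WMA×1, WMa×1, WmA×1, Wma×1, wMA×1, wMa×1, wmA×1, wma×1
WwMmaa gametes: WMa×2, Wma×2, wMa×2, wma×2
WwMmAa×WwMmaa grid (8·8=64): WWMMAa=2 WWMMaa=2 WWMmAa=4 WWMmaa=4 WWmmAa=2 WWmmaa=2 WwMMAa=4 WwMMaa=4 WwMmAa=8 WwMmaa=8 WwmmAa=4 Wwmmaa=4 wwMMAa=2 wwMMaa=2 wwMmAa=4 wwMmaa=4 wwmmAa=2 wwmmaa=2
wwmmAa hits 2/64; gcd=2; 2÷2/64÷2 = 1/32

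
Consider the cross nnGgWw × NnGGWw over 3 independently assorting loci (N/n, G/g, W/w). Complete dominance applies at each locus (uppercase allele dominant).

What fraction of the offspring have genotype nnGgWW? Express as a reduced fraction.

nnGgWw gametes: nGW×2, nGw×2, ngW×2, ngw×2
NnGGWw gametes: NGW×2, NGw×2, nGW×2, nGw×2
nnGgWw×NnGGWw grid (8·8=64): NnGGWW=4 NnGGWw=8 NnGGww=4 NnGgWW=4 NnGgWw=8 NnGgww=4 nnGGWW=4 nnGGWw=8 nnGGww=4 nnGgWW=4 nnGgWw=8 nnGgww=4
nnGgWW hits 4/64; gcd=4; 4÷4/64÷4 = 1/16

P(nnGgWW) = 1/16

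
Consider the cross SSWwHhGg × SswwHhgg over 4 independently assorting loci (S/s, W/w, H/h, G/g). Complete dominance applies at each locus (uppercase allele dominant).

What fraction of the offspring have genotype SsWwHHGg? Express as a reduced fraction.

SSWwHhGg gametes: SWHG×2, SWHg×2, SWhG×2, SWhg×2, SwHG×2, SwHg×2, SwhG×2, Swhg×2
SswwHhgg gametes: SwHg×4, Swhg×4, swHg×4, swhg×4
SSWwHhGg×SswwHhgg grid (16·16=256): SSWwHHGg=8 SSWwHHgg=8 SSWwHhGg=16 SSWwHhgg=16 SSWwhhGg=8 SSWwhhgg=8 SSwwHHGg=8 SSwwHHgg=8 SSwwHhGg=16 SSwwHhgg=16 SSwwhhGg=8 SSwwhhgg=8 SsWwHHGg=8 SsWwHHgg=8 SsWwHhGg=16 SsWwHhgg=16 SsWwhhGg=8 SsWwhhgg=8 SswwHHGg=8 SswwHHgg=8 SswwHhGg=16 SswwHhgg=16 SswwhhGg=8 Sswwhhgg=8
SsWwHHGg hits 8/256; gcd=8; 8÷8/256÷8 = 1/32

P(SsWwHHGg) = 1/32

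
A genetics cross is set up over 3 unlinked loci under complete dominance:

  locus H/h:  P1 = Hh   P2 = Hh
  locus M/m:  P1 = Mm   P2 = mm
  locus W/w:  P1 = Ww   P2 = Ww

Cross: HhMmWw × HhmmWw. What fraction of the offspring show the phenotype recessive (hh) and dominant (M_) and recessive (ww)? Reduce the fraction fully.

P(hh M_ ww) = 1/32

HhMmWw gametes: HMW×1, HMw×1, HmW×1, Hmw×1, hMW×1, hMw×1, hmW×1, hmw×1
HhmmWw gametes: HmW×2, Hmw×2, hmW×2, hmw×2
HhMmWw×HhmmWw grid (8·8=64): HHMmWW=2 HHMmWw=4 HHMmww=2 HHmmWW=2 HHmmWw=4 HHmmww=2 HhMmWW=4 HhMmWw=8 HhMmww=4 HhmmWW=4 HhmmWw=8 Hhmmww=4 hhMmWW=2 hhMmWw=4 hhMmww=2 hhmmWW=2 hhmmWw=4 hhmmww=2
hh M_ ww hits 2/64; gcd=2; 2÷2/64÷2 = 1/32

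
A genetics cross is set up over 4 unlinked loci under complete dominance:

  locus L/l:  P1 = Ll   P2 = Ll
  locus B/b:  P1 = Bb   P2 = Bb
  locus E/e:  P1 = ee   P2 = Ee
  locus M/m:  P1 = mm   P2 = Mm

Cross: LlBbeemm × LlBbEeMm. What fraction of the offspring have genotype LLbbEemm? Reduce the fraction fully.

LlBbeemm gametes: LBem×4, Lbem×4, lBem×4, lbem×4
LlBbEeMm gametes: LBEM×1, LBEm×1, LBeM×1, LBem×1, LbEM×1, LbEm×1, LbeM×1, Lbem×1, lBEM×1, lBEm×1, lBeM×1, lBem×1, lbEM×1, lbEm×1, lbeM×1, lbem×1
LlBbeemm×LlBbEeMm grid (16·16=256): LLBBEeMm=4 LLBBEemm=4 LLBBeeMm=4 LLBBeemm=4 LLBbEeMm=8 LLBbEemm=8 LLBbeeMm=8 LLBbeemm=8 LLbbEeMm=4 LLbbEemm=4 LLbbeeMm=4 LLbbeemm=4 LlBBEeMm=8 LlBBEemm=8 LlBBeeMm=8 LlBBeemm=8 LlBbEeMm=16 LlBbEemm=16 LlBbeeMm=16 LlBbeemm=16 LlbbEeMm=8 LlbbEemm=8 LlbbeeMm=8 Llbbeemm=8 llBBEeMm=4 llBBEemm=4 llBBeeMm=4 llBBeemm=4 llBbEeMm=8 llBbEemm=8 llBbeeMm=8 llBbeemm=8 llbbEeMm=4 llbbEemm=4 llbbeeMm=4 llbbeemm=4
LLbbEemm hits 4/256; gcd=4; 4÷4/256÷4 = 1/64

P(LLbbEemm) = 1/64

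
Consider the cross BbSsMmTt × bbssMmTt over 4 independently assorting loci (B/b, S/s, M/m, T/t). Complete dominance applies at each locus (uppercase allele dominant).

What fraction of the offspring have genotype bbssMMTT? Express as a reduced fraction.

P(bbssMMTT) = 1/64

BbSsMmTt gametes: BSMT×1, BSMt×1, BSmT×1, BSmt×1, BsMT×1, BsMt×1, BsmT×1, Bsmt×1, bSMT×1, bSMt×1, bSmT×1, bSmt×1, bsMT×1, bsMt×1, bsmT×1, bsmt×1
bbssMmTt gametes: bsMT×4, bsMt×4, bsmT×4, bsmt×4
BbSsMmTt×bbssMmTt grid (16·16=256): BbSsMMTT=4 BbSsMMTt=8 BbSsMMtt=4 BbSsMmTT=8 BbSsMmTt=16 BbSsMmtt=8 BbSsmmTT=4 BbSsmmTt=8 BbSsmmtt=4 BbssMMTT=4 BbssMMTt=8 BbssMMtt=4 BbssMmTT=8 BbssMmTt=16 BbssMmtt=8 BbssmmTT=4 BbssmmTt=8 Bbssmmtt=4 bbSsMMTT=4 bbSsMMTt=8 bbSsMMtt=4 bbSsMmTT=8 bbSsMmTt=16 bbSsMmtt=8 bbSsmmTT=4 bbSsmmTt=8 bbSsmmtt=4 bbssMMTT=4 bbssMMTt=8 bbssMMtt=4 bbssMmTT=8 bbssMmTt=16 bbssMmtt=8 bbssmmTT=4 bbssmmTt=8 bbssmmtt=4
bbssMMTT hits 4/256; gcd=4; 4÷4/256÷4 = 1/64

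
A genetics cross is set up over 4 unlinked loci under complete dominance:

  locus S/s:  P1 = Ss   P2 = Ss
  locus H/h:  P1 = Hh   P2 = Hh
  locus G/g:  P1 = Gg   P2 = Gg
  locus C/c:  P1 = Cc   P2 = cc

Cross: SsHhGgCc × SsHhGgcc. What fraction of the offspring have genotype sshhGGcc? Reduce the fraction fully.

P(sshhGGcc) = 1/128

SsHhGgCc gametes: SHGC×1, SHGc×1, SHgC×1, SHgc×1, ShGC×1, ShGc×1, ShgC×1, Shgc×1, sHGC×1, sHGc×1, sHgC×1, sHgc×1, shGC×1, shGc×1, shgC×1, shgc×1
SsHhGgcc gametes: SHGc×2, SHgc×2, ShGc×2, Shgc×2, sHGc×2, sHgc×2, shGc×2, shgc×2
SsHhGgCc×SsHhGgcc grid (16·16=256): SSHHGGCc=2 SSHHGGcc=2 SSHHGgCc=4 SSHHGgcc=4 SSHHggCc=2 SSHHggcc=2 SSHhGGCc=4 SSHhGGcc=4 SSHhGgCc=8 SSHhGgcc=8 SSHhggCc=4 SSHhggcc=4 SShhGGCc=2 SShhGGcc=2 SShhGgCc=4 SShhGgcc=4 SShhggCc=2 SShhggcc=2 SsHHGGCc=4 SsHHGGcc=4 SsHHGgCc=8 SsHHGgcc=8 SsHHggCc=4 SsHHggcc=4 SsHhGGCc=8 SsHhGGcc=8 SsHhGgCc=16 SsHhGgcc=16 SsHhggCc=8 SsHhggcc=8 SshhGGCc=4 SshhGGcc=4 SshhGgCc=8 SshhGgcc=8 SshhggCc=4 Sshhggcc=4 ssHHGGCc=2 ssHHGGcc=2 ssHHGgCc=4 ssHHGgcc=4 ssHHggCc=2 ssHHggcc=2 ssHhGGCc=4 ssHhGGcc=4 ssHhGgCc=8 ssHhGgcc=8 ssHhggCc=4 ssHhggcc=4 sshhGGCc=2 sshhGGcc=2 sshhGgCc=4 sshhGgcc=4 sshhggCc=2 sshhggcc=2
sshhGGcc hits 2/256; gcd=2; 2÷2/256÷2 = 1/128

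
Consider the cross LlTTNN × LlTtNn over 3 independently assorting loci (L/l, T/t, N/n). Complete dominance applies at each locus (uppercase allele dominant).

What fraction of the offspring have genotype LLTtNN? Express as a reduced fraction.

P(LLTtNN) = 1/16

LlTTNN gametes: LTN×4, lTN×4
LlTtNn gametes: LTN×1, LTn×1, LtN×1, Ltn×1, lTN×1, lTn×1, ltN×1, ltn×1
LlTTNN×LlTtNn grid (8·8=64): LLTTNN=4 LLTTNn=4 LLTtNN=4 LLTtNn=4 LlTTNN=8 LlTTNn=8 LlTtNN=8 LlTtNn=8 llTTNN=4 llTTNn=4 llTtNN=4 llTtNn=4
LLTtNN hits 4/64; gcd=4; 4÷4/64÷4 = 1/16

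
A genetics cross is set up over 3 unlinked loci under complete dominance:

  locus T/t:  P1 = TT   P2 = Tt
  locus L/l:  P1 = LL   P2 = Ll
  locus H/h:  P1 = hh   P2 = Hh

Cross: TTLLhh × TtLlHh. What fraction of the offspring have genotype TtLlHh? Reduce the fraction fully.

P(TtLlHh) = 1/8

TTLLhh gametes: TLh×8
TtLlHh gametes: TLH×1, TLh×1, TlH×1, Tlh×1, tLH×1, tLh×1, tlH×1, tlh×1
TTLLhh×TtLlHh grid (8·8=64): TTLLHh=8 TTLLhh=8 TTLlHh=8 TTLlhh=8 TtLLHh=8 TtLLhh=8 TtLlHh=8 TtLlhh=8
TtLlHh hits 8/64; gcd=8; 8÷8/64÷8 = 1/8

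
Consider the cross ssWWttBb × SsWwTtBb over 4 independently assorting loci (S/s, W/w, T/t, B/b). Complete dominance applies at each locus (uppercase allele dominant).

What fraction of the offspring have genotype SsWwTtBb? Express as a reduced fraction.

ssWWttBb gametes: sWtB×8, sWtb×8
SsWwTtBb gametes: SWTB×1, SWTb×1, SWtB×1, SWtb×1, SwTB×1, SwTb×1, SwtB×1, Swtb×1, sWTB×1, sWTb×1, sWtB×1, sWtb×1, swTB×1, swTb×1, swtB×1, swtb×1
ssWWttBb×SsWwTtBb grid (16·16=256): SsWWTtBB=8 SsWWTtBb=16 SsWWTtbb=8 SsWWttBB=8 SsWWttBb=16 SsWWttbb=8 SsWwTtBB=8 SsWwTtBb=16 SsWwTtbb=8 SsWwttBB=8 SsWwttBb=16 SsWwttbb=8 ssWWTtBB=8 ssWWTtBb=16 ssWWTtbb=8 ssWWttBB=8 ssWWttBb=16 ssWWttbb=8 ssWwTtBB=8 ssWwTtBb=16 ssWwTtbb=8 ssWwttBB=8 ssWwttBb=16 ssWwttbb=8
SsWwTtBb hits 16/256; gcd=16; 16÷16/256÷16 = 1/16

P(SsWwTtBb) = 1/16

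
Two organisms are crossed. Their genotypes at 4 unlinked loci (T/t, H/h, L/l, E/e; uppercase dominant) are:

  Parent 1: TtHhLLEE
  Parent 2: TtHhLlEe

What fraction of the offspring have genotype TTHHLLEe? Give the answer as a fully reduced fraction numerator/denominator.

TtHhLLEE gametes: THLE×4, ThLE×4, tHLE×4, thLE×4
TtHhLlEe gametes: THLE×1, THLe×1, THlE×1, THle×1, ThLE×1, ThLe×1, ThlE×1, Thle×1, tHLE×1, tHLe×1, tHlE×1, tHle×1, thLE×1, thLe×1, thlE×1, thle×1
TtHhLLEE×TtHhLlEe grid (16·16=256): TTHHLLEE=4 TTHHLLEe=4 TTHHLlEE=4 TTHHLlEe=4 TTHhLLEE=8 TTHhLLEe=8 TTHhLlEE=8 TTHhLlEe=8 TThhLLEE=4 TThhLLEe=4 TThhLlEE=4 TThhLlEe=4 TtHHLLEE=8 TtHHLLEe=8 TtHHLlEE=8 TtHHLlEe=8 TtHhLLEE=16 TtHhLLEe=16 TtHhLlEE=16 TtHhLlEe=16 TthhLLEE=8 TthhLLEe=8 TthhLlEE=8 TthhLlEe=8 ttHHLLEE=4 ttHHLLEe=4 ttHHLlEE=4 ttHHLlEe=4 ttHhLLEE=8 ttHhLLEe=8 ttHhLlEE=8 ttHhLlEe=8 tthhLLEE=4 tthhLLEe=4 tthhLlEE=4 tthhLlEe=4
TTHHLLEe hits 4/256; gcd=4; 4÷4/256÷4 = 1/64

P(TTHHLLEe) = 1/64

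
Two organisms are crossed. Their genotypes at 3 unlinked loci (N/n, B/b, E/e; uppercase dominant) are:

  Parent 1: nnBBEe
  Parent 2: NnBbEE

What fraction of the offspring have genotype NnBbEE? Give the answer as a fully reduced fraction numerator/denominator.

nnBBEe gametes: nBE×4, nBe×4
NnBbEE gametes: NBE×2, NbE×2, nBE×2, nbE×2
nnBBEe×NnBbEE grid (8·8=64): NnBBEE=8 NnBBEe=8 NnBbEE=8 NnBbEe=8 nnBBEE=8 nnBBEe=8 nnBbEE=8 nnBbEe=8
NnBbEE hits 8/64; gcd=8; 8÷8/64÷8 = 1/8

P(NnBbEE) = 1/8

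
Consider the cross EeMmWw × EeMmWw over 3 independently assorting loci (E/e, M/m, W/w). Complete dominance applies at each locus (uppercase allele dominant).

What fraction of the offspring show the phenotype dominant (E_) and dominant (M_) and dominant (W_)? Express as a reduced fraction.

P(E_ M_ W_) = 27/64

EeMmWw gametes: EMW×1, EMw×1, EmW×1, Emw×1, eMW×1, eMw×1, emW×1, emw×1
EeMmWw gametes: EMW×1, EMw×1, EmW×1, Emw×1, eMW×1, eMw×1, emW×1, emw×1
EeMmWw×EeMmWw grid (8·8=64): EEMMWW=1 EEMMWw=2 EEMMww=1 EEMmWW=2 EEMmWw=4 EEMmww=2 EEmmWW=1 EEmmWw=2 EEmmww=1 EeMMWW=2 EeMMWw=4 EeMMww=2 EeMmWW=4 EeMmWw=8 EeMmww=4 EemmWW=2 EemmWw=4 Eemmww=2 eeMMWW=1 eeMMWw=2 eeMMww=1 eeMmWW=2 eeMmWw=4 eeMmww=2 eemmWW=1 eemmWw=2 eemmww=1
E_ M_ W_ hits 27/64; gcd=1; 27÷1/64÷1 = 27/64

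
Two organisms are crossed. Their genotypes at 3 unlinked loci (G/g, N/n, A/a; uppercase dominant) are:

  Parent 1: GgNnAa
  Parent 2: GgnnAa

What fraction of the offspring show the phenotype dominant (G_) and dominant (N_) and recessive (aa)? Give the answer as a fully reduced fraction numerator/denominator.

GgNnAa gametes: GNA×1, GNa×1, GnA×1, Gna×1, gNA×1, gNa×1, gnA×1, gna×1
GgnnAa gametes: GnA×2, Gna×2, gnA×2, gna×2
GgNnAa×GgnnAa grid (8·8=64): GGNnAA=2 GGNnAa=4 GGNnaa=2 GGnnAA=2 GGnnAa=4 GGnnaa=2 GgNnAA=4 GgNnAa=8 GgNnaa=4 GgnnAA=4 GgnnAa=8 Ggnnaa=4 ggNnAA=2 ggNnAa=4 ggNnaa=2 ggnnAA=2 ggnnAa=4 ggnnaa=2
G_ N_ aa hits 6/64; gcd=2; 6÷2/64÷2 = 3/32

P(G_ N_ aa) = 3/32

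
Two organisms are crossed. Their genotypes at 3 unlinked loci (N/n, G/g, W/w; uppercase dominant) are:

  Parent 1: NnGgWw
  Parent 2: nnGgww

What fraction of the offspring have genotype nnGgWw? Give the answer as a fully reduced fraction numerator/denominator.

P(nnGgWw) = 1/8

NnGgWw gametes: NGW×1, NGw×1, NgW×1, Ngw×1, nGW×1, nGw×1, ngW×1, ngw×1
nnGgww gametes: nGw×4, ngw×4
NnGgWw×nnGgww grid (8·8=64): NnGGWw=4 NnGGww=4 NnGgWw=8 NnGgww=8 NnggWw=4 Nnggww=4 nnGGWw=4 nnGGww=4 nnGgWw=8 nnGgww=8 nnggWw=4 nnggww=4
nnGgWw hits 8/64; gcd=8; 8÷8/64÷8 = 1/8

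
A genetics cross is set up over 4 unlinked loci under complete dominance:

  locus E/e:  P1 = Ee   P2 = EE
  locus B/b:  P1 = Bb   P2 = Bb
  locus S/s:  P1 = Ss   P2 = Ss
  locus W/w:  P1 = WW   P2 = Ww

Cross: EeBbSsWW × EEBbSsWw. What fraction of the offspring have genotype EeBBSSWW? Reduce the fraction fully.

P(EeBBSSWW) = 1/64

EeBbSsWW gametes: EBSW×2, EBsW×2, EbSW×2, EbsW×2, eBSW×2, eBsW×2, ebSW×2, ebsW×2
EEBbSsWw gametes: EBSW×2, EBSw×2, EBsW×2, EBsw×2, EbSW×2, EbSw×2, EbsW×2, Ebsw×2
EeBbSsWW×EEBbSsWw grid (16·16=256): EEBBSSWW=4 EEBBSSWw=4 EEBBSsWW=8 EEBBSsWw=8 EEBBssWW=4 EEBBssWw=4 EEBbSSWW=8 EEBbSSWw=8 EEBbSsWW=16 EEBbSsWw=16 EEBbssWW=8 EEBbssWw=8 EEbbSSWW=4 EEbbSSWw=4 EEbbSsWW=8 EEbbSsWw=8 EEbbssWW=4 EEbbssWw=4 EeBBSSWW=4 EeBBSSWw=4 EeBBSsWW=8 EeBBSsWw=8 EeBBssWW=4 EeBBssWw=4 EeBbSSWW=8 EeBbSSWw=8 EeBbSsWW=16 EeBbSsWw=16 EeBbssWW=8 EeBbssWw=8 EebbSSWW=4 EebbSSWw=4 EebbSsWW=8 EebbSsWw=8 EebbssWW=4 EebbssWw=4
EeBBSSWW hits 4/256; gcd=4; 4÷4/256÷4 = 1/64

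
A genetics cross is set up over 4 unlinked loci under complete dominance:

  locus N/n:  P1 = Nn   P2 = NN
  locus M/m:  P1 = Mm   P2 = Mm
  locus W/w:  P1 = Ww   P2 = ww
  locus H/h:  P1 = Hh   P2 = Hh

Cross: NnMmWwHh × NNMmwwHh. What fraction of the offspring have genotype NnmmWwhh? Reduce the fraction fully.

P(NnmmWwhh) = 1/64

NnMmWwHh gametes: NMWH×1, NMWh×1, NMwH×1, NMwh×1, NmWH×1, NmWh×1, NmwH×1, Nmwh×1, nMWH×1, nMWh×1, nMwH×1, nMwh×1, nmWH×1, nmWh×1, nmwH×1, nmwh×1
NNMmwwHh gametes: NMwH×4, NMwh×4, NmwH×4, Nmwh×4
NnMmWwHh×NNMmwwHh grid (16·16=256): NNMMWwHH=4 NNMMWwHh=8 NNMMWwhh=4 NNMMwwHH=4 NNMMwwHh=8 NNMMwwhh=4 NNMmWwHH=8 NNMmWwHh=16 NNMmWwhh=8 NNMmwwHH=8 NNMmwwHh=16 NNMmwwhh=8 NNmmWwHH=4 NNmmWwHh=8 NNmmWwhh=4 NNmmwwHH=4 NNmmwwHh=8 NNmmwwhh=4 NnMMWwHH=4 NnMMWwHh=8 NnMMWwhh=4 NnMMwwHH=4 NnMMwwHh=8 NnMMwwhh=4 NnMmWwHH=8 NnMmWwHh=16 NnMmWwhh=8 NnMmwwHH=8 NnMmwwHh=16 NnMmwwhh=8 NnmmWwHH=4 NnmmWwHh=8 NnmmWwhh=4 NnmmwwHH=4 NnmmwwHh=8 Nnmmwwhh=4
NnmmWwhh hits 4/256; gcd=4; 4÷4/256÷4 = 1/64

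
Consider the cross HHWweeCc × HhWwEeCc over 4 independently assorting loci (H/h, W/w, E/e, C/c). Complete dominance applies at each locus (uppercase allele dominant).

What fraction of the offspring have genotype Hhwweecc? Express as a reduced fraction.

HHWweeCc gametes: HWeC×4, HWec×4, HweC×4, Hwec×4
HhWwEeCc gametes: HWEC×1, HWEc×1, HWeC×1, HWec×1, HwEC×1, HwEc×1, HweC×1, Hwec×1, hWEC×1, hWEc×1, hWeC×1, hWec×1, hwEC×1, hwEc×1, hweC×1, hwec×1
HHWweeCc×HhWwEeCc grid (16·16=256): HHWWEeCC=4 HHWWEeCc=8 HHWWEecc=4 HHWWeeCC=4 HHWWeeCc=8 HHWWeecc=4 HHWwEeCC=8 HHWwEeCc=16 HHWwEecc=8 HHWweeCC=8 HHWweeCc=16 HHWweecc=8 HHwwEeCC=4 HHwwEeCc=8 HHwwEecc=4 HHwweeCC=4 HHwweeCc=8 HHwweecc=4 HhWWEeCC=4 HhWWEeCc=8 HhWWEecc=4 HhWWeeCC=4 HhWWeeCc=8 HhWWeecc=4 HhWwEeCC=8 HhWwEeCc=16 HhWwEecc=8 HhWweeCC=8 HhWweeCc=16 HhWweecc=8 HhwwEeCC=4 HhwwEeCc=8 HhwwEecc=4 HhwweeCC=4 HhwweeCc=8 Hhwweecc=4
Hhwweecc hits 4/256; gcd=4; 4÷4/256÷4 = 1/64

P(Hhwweecc) = 1/64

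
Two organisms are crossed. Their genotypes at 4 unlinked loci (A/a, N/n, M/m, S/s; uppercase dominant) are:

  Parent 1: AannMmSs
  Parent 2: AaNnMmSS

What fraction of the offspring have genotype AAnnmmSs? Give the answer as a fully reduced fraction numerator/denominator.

P(AAnnmmSs) = 1/64

AannMmSs gametes: AnMS×2, AnMs×2, AnmS×2, Anms×2, anMS×2, anMs×2, anmS×2, anms×2
AaNnMmSS gametes: ANMS×2, ANmS×2, AnMS×2, AnmS×2, aNMS×2, aNmS×2, anMS×2, anmS×2
AannMmSs×AaNnMmSS grid (16·16=256): AANnMMSS=4 AANnMMSs=4 AANnMmSS=8 AANnMmSs=8 AANnmmSS=4 AANnmmSs=4 AAnnMMSS=4 AAnnMMSs=4 AAnnMmSS=8 AAnnMmSs=8 AAnnmmSS=4 AAnnmmSs=4 AaNnMMSS=8 AaNnMMSs=8 AaNnMmSS=16 AaNnMmSs=16 AaNnmmSS=8 AaNnmmSs=8 AannMMSS=8 AannMMSs=8 AannMmSS=16 AannMmSs=16 AannmmSS=8 AannmmSs=8 aaNnMMSS=4 aaNnMMSs=4 aaNnMmSS=8 aaNnMmSs=8 aaNnmmSS=4 aaNnmmSs=4 aannMMSS=4 aannMMSs=4 aannMmSS=8 aannMmSs=8 aannmmSS=4 aannmmSs=4
AAnnmmSs hits 4/256; gcd=4; 4÷4/256÷4 = 1/64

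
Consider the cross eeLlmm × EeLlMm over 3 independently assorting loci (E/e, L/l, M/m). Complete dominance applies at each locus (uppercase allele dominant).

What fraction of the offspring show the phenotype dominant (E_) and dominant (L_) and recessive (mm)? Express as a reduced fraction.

P(E_ L_ mm) = 3/16

eeLlmm gametes: eLm×4, elm×4
EeLlMm gametes: ELM×1, ELm×1, ElM×1, Elm×1, eLM×1, eLm×1, elM×1, elm×1
eeLlmm×EeLlMm grid (8·8=64): EeLLMm=4 EeLLmm=4 EeLlMm=8 EeLlmm=8 EellMm=4 Eellmm=4 eeLLMm=4 eeLLmm=4 eeLlMm=8 eeLlmm=8 eellMm=4 eellmm=4
E_ L_ mm hits 12/64; gcd=4; 12÷4/64÷4 = 3/16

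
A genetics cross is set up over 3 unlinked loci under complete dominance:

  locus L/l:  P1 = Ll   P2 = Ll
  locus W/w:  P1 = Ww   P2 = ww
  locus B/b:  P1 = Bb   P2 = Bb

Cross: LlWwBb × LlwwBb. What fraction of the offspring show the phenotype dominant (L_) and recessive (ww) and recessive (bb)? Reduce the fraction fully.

P(L_ ww bb) = 3/32

LlWwBb gametes: LWB×1, LWb×1, LwB×1, Lwb×1, lWB×1, lWb×1, lwB×1, lwb×1
LlwwBb gametes: LwB×2, Lwb×2, lwB×2, lwb×2
LlWwBb×LlwwBb grid (8·8=64): LLWwBB=2 LLWwBb=4 LLWwbb=2 LLwwBB=2 LLwwBb=4 LLwwbb=2 LlWwBB=4 LlWwBb=8 LlWwbb=4 LlwwBB=4 LlwwBb=8 Llwwbb=4 llWwBB=2 llWwBb=4 llWwbb=2 llwwBB=2 llwwBb=4 llwwbb=2
L_ ww bb hits 6/64; gcd=2; 6÷2/64÷2 = 3/32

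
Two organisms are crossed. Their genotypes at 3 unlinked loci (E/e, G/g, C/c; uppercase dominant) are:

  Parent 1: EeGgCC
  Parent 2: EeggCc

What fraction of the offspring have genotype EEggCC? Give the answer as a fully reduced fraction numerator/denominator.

EeGgCC gametes: EGC×2, EgC×2, eGC×2, egC×2
EeggCc gametes: EgC×2, Egc×2, egC×2, egc×2
EeGgCC×EeggCc grid (8·8=64): EEGgCC=4 EEGgCc=4 EEggCC=4 EEggCc=4 EeGgCC=8 EeGgCc=8 EeggCC=8 EeggCc=8 eeGgCC=4 eeGgCc=4 eeggCC=4 eeggCc=4
EEggCC hits 4/64; gcd=4; 4÷4/64÷4 = 1/16

P(EEggCC) = 1/16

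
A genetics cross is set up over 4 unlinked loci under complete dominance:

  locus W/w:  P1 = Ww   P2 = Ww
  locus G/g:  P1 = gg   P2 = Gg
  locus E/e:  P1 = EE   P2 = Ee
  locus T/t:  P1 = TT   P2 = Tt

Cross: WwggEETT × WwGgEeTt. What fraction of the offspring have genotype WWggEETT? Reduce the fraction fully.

WwggEETT gametes: WgET×8, wgET×8
WwGgEeTt gametes: WGET×1, WGEt×1, WGeT×1, WGet×1, WgET×1, WgEt×1, WgeT×1, Wget×1, wGET×1, wGEt×1, wGeT×1, wGet×1, wgET×1, wgEt×1, wgeT×1, wget×1
WwggEETT×WwGgEeTt grid (16·16=256): WWGgEETT=8 WWGgEETt=8 WWGgEeTT=8 WWGgEeTt=8 WWggEETT=8 WWggEETt=8 WWggEeTT=8 WWggEeTt=8 WwGgEETT=16 WwGgEETt=16 WwGgEeTT=16 WwGgEeTt=16 WwggEETT=16 WwggEETt=16 WwggEeTT=16 WwggEeTt=16 wwGgEETT=8 wwGgEETt=8 wwGgEeTT=8 wwGgEeTt=8 wwggEETT=8 wwggEETt=8 wwggEeTT=8 wwggEeTt=8
WWggEETT hits 8/256; gcd=8; 8÷8/256÷8 = 1/32

P(WWggEETT) = 1/32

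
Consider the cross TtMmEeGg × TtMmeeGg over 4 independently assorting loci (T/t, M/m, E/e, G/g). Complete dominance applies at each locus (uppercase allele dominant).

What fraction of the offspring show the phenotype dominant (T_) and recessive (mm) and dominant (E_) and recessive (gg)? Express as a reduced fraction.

P(T_ mm E_ gg) = 3/128

TtMmEeGg gametes: TMEG×1, TMEg×1, TMeG×1, TMeg×1, TmEG×1, TmEg×1, TmeG×1, Tmeg×1, tMEG×1, tMEg×1, tMeG×1, tMeg×1, tmEG×1, tmEg×1, tmeG×1, tmeg×1
TtMmeeGg gametes: TMeG×2, TMeg×2, TmeG×2, Tmeg×2, tMeG×2, tMeg×2, tmeG×2, tmeg×2
TtMmEeGg×TtMmeeGg grid (16·16=256): TTMMEeGG=2 TTMMEeGg=4 TTMMEegg=2 TTMMeeGG=2 TTMMeeGg=4 TTMMeegg=2 TTMmEeGG=4 TTMmEeGg=8 TTMmEegg=4 TTMmeeGG=4 TTMmeeGg=8 TTMmeegg=4 TTmmEeGG=2 TTmmEeGg=4 TTmmEegg=2 TTmmeeGG=2 TTmmeeGg=4 TTmmeegg=2 TtMMEeGG=4 TtMMEeGg=8 TtMMEegg=4 TtMMeeGG=4 TtMMeeGg=8 TtMMeegg=4 TtMmEeGG=8 TtMmEeGg=16 TtMmEegg=8 TtMmeeGG=8 TtMmeeGg=16 TtMmeegg=8 TtmmEeGG=4 TtmmEeGg=8 TtmmEegg=4 TtmmeeGG=4 TtmmeeGg=8 Ttmmeegg=4 ttMMEeGG=2 ttMMEeGg=4 ttMMEegg=2 ttMMeeGG=2 ttMMeeGg=4 ttMMeegg=2 ttMmEeGG=4 ttMmEeGg=8 ttMmEegg=4 ttMmeeGG=4 ttMmeeGg=8 ttMmeegg=4 ttmmEeGG=2 ttmmEeGg=4 ttmmEegg=2 ttmmeeGG=2 ttmmeeGg=4 ttmmeegg=2
T_ mm E_ gg hits 6/256; gcd=2; 6÷2/256÷2 = 3/128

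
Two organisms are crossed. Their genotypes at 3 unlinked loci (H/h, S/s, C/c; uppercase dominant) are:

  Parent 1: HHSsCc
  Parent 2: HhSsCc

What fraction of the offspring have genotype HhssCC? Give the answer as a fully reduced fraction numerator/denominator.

HHSsCc gametes: HSC×2, HSc×2, HsC×2, Hsc×2
HhSsCc gametes: HSC×1, HSc×1, HsC×1, Hsc×1, hSC×1, hSc×1, hsC×1, hsc×1
HHSsCc×HhSsCc grid (8·8=64): HHSSCC=2 HHSSCc=4 HHSScc=2 HHSsCC=4 HHSsCc=8 HHSscc=4 HHssCC=2 HHssCc=4 HHsscc=2 HhSSCC=2 HhSSCc=4 HhSScc=2 HhSsCC=4 HhSsCc=8 HhSscc=4 HhssCC=2 HhssCc=4 Hhsscc=2
HhssCC hits 2/64; gcd=2; 2÷2/64÷2 = 1/32

P(HhssCC) = 1/32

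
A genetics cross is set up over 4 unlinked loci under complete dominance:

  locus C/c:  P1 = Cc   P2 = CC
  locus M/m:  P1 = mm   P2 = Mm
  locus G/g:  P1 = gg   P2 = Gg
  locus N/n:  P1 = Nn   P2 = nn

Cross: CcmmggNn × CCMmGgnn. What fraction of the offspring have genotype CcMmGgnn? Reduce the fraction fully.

P(CcMmGgnn) = 1/16

CcmmggNn gametes: CmgN×4, Cmgn×4, cmgN×4, cmgn×4
CCMmGgnn gametes: CMGn×4, CMgn×4, CmGn×4, Cmgn×4
CcmmggNn×CCMmGgnn grid (16·16=256): CCMmGgNn=16 CCMmGgnn=16 CCMmggNn=16 CCMmggnn=16 CCmmGgNn=16 CCmmGgnn=16 CCmmggNn=16 CCmmggnn=16 CcMmGgNn=16 CcMmGgnn=16 CcMmggNn=16 CcMmggnn=16 CcmmGgNn=16 CcmmGgnn=16 CcmmggNn=16 Ccmmggnn=16
CcMmGgnn hits 16/256; gcd=16; 16÷16/256÷16 = 1/16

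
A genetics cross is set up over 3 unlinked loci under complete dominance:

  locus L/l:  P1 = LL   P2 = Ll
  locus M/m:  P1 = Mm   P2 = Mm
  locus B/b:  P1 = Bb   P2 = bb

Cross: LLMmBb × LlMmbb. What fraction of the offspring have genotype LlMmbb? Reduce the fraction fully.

LLMmBb gametes: LMB×2, LMb×2, LmB×2, Lmb×2
LlMmbb gametes: LMb×2, Lmb×2, lMb×2, lmb×2
LLMmBb×LlMmbb grid (8·8=64): LLMMBb=4 LLMMbb=4 LLMmBb=8 LLMmbb=8 LLmmBb=4 LLmmbb=4 LlMMBb=4 LlMMbb=4 LlMmBb=8 LlMmbb=8 LlmmBb=4 Llmmbb=4
LlMmbb hits 8/64; gcd=8; 8÷8/64÷8 = 1/8

P(LlMmbb) = 1/8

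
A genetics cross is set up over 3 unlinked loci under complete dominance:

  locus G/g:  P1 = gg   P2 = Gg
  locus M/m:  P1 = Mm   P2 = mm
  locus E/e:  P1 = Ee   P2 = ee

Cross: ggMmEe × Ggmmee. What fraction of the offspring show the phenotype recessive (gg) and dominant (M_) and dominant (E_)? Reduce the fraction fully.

P(gg M_ E_) = 1/8

ggMmEe gametes: gME×2, gMe×2, gmE×2, gme×2
Ggmmee gametes: Gme×4, gme×4
ggMmEe×Ggmmee grid (8·8=64): GgMmEe=8 GgMmee=8 GgmmEe=8 Ggmmee=8 ggMmEe=8 ggMmee=8 ggmmEe=8 ggmmee=8
gg M_ E_ hits 8/64; gcd=8; 8÷8/64÷8 = 1/8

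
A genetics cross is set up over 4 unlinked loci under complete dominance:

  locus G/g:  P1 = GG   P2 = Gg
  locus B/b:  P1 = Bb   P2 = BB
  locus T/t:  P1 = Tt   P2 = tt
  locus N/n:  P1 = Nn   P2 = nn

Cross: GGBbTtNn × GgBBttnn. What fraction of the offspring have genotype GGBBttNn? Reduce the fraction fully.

GGBbTtNn gametes: GBTN×2, GBTn×2, GBtN×2, GBtn×2, GbTN×2, GbTn×2, GbtN×2, Gbtn×2
GgBBttnn gametes: GBtn×8, gBtn×8
GGBbTtNn×GgBBttnn grid (16·16=256): GGBBTtNn=16 GGBBTtnn=16 GGBBttNn=16 GGBBttnn=16 GGBbTtNn=16 GGBbTtnn=16 GGBbttNn=16 GGBbttnn=16 GgBBTtNn=16 GgBBTtnn=16 GgBBttNn=16 GgBBttnn=16 GgBbTtNn=16 GgBbTtnn=16 GgBbttNn=16 GgBbttnn=16
GGBBttNn hits 16/256; gcd=16; 16÷16/256÷16 = 1/16

P(GGBBttNn) = 1/16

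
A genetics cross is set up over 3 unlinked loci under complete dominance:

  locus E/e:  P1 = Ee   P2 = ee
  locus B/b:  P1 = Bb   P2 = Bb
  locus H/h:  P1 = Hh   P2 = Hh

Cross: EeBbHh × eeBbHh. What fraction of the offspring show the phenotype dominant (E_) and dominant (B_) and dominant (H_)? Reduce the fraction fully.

EeBbHh gametes: EBH×1, EBh×1, EbH×1, Ebh×1, eBH×1, eBh×1, ebH×1, ebh×1
eeBbHh gametes: eBH×2, eBh×2, ebH×2, ebh×2
EeBbHh×eeBbHh grid (8·8=64): EeBBHH=2 EeBBHh=4 EeBBhh=2 EeBbHH=4 EeBbHh=8 EeBbhh=4 EebbHH=2 EebbHh=4 Eebbhh=2 eeBBHH=2 eeBBHh=4 eeBBhh=2 eeBbHH=4 eeBbHh=8 eeBbhh=4 eebbHH=2 eebbHh=4 eebbhh=2
E_ B_ H_ hits 18/64; gcd=2; 18÷2/64÷2 = 9/32

P(E_ B_ H_) = 9/32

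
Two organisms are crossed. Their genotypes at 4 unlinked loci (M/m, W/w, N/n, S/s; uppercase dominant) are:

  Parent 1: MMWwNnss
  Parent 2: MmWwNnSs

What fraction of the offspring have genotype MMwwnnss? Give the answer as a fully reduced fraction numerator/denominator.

P(MMwwnnss) = 1/64

MMWwNnss gametes: MWNs×4, MWns×4, MwNs×4, Mwns×4
MmWwNnSs gametes: MWNS×1, MWNs×1, MWnS×1, MWns×1, MwNS×1, MwNs×1, MwnS×1, Mwns×1, mWNS×1, mWNs×1, mWnS×1, mWns×1, mwNS×1, mwNs×1, mwnS×1, mwns×1
MMWwNnss×MmWwNnSs grid (16·16=256): MMWWNNSs=4 MMWWNNss=4 MMWWNnSs=8 MMWWNnss=8 MMWWnnSs=4 MMWWnnss=4 MMWwNNSs=8 MMWwNNss=8 MMWwNnSs=16 MMWwNnss=16 MMWwnnSs=8 MMWwnnss=8 MMwwNNSs=4 MMwwNNss=4 MMwwNnSs=8 MMwwNnss=8 MMwwnnSs=4 MMwwnnss=4 MmWWNNSs=4 MmWWNNss=4 MmWWNnSs=8 MmWWNnss=8 MmWWnnSs=4 MmWWnnss=4 MmWwNNSs=8 MmWwNNss=8 MmWwNnSs=16 MmWwNnss=16 MmWwnnSs=8 MmWwnnss=8 MmwwNNSs=4 MmwwNNss=4 MmwwNnSs=8 MmwwNnss=8 MmwwnnSs=4 Mmwwnnss=4
MMwwnnss hits 4/256; gcd=4; 4÷4/256÷4 = 1/64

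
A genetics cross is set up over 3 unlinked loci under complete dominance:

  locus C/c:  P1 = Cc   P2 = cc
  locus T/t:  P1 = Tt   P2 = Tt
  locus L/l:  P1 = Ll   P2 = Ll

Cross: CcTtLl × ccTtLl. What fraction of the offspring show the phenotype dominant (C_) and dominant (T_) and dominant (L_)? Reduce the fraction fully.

CcTtLl gametes: CTL×1, CTl×1, CtL×1, Ctl×1, cTL×1, cTl×1, ctL×1, ctl×1
ccTtLl gametes: cTL×2, cTl×2, ctL×2, ctl×2
CcTtLl×ccTtLl grid (8·8=64): CcTTLL=2 CcTTLl=4 CcTTll=2 CcTtLL=4 CcTtLl=8 CcTtll=4 CcttLL=2 CcttLl=4 Ccttll=2 ccTTLL=2 ccTTLl=4 ccTTll=2 ccTtLL=4 ccTtLl=8 ccTtll=4 ccttLL=2 ccttLl=4 ccttll=2
C_ T_ L_ hits 18/64; gcd=2; 18÷2/64÷2 = 9/32

P(C_ T_ L_) = 9/32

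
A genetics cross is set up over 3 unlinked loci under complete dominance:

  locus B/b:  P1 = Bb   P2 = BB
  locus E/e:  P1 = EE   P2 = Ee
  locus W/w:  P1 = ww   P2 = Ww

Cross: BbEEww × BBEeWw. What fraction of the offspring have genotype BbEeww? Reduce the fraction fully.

P(BbEeww) = 1/8

BbEEww gametes: BEw×4, bEw×4
BBEeWw gametes: BEW×2, BEw×2, BeW×2, Bew×2
BbEEww×BBEeWw grid (8·8=64): BBEEWw=8 BBEEww=8 BBEeWw=8 BBEeww=8 BbEEWw=8 BbEEww=8 BbEeWw=8 BbEeww=8
BbEeww hits 8/64; gcd=8; 8÷8/64÷8 = 1/8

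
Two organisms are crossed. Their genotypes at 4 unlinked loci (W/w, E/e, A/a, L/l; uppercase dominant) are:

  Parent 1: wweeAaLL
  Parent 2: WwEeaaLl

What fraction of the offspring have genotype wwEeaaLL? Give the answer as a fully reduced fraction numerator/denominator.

wweeAaLL gametes: weAL×8, weaL×8
WwEeaaLl gametes: WEaL×2, WEal×2, WeaL×2, Weal×2, wEaL×2, wEal×2, weaL×2, weal×2
wweeAaLL×WwEeaaLl grid (16·16=256): WwEeAaLL=16 WwEeAaLl=16 WwEeaaLL=16 WwEeaaLl=16 WweeAaLL=16 WweeAaLl=16 WweeaaLL=16 WweeaaLl=16 wwEeAaLL=16 wwEeAaLl=16 wwEeaaLL=16 wwEeaaLl=16 wweeAaLL=16 wweeAaLl=16 wweeaaLL=16 wweeaaLl=16
wwEeaaLL hits 16/256; gcd=16; 16÷16/256÷16 = 1/16

P(wwEeaaLL) = 1/16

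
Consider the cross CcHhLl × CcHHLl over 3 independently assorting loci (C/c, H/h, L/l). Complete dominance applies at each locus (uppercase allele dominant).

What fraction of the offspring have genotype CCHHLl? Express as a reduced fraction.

P(CCHHLl) = 1/16

CcHhLl gametes: CHL×1, CHl×1, ChL×1, Chl×1, cHL×1, cHl×1, chL×1, chl×1
CcHHLl gametes: CHL×2, CHl×2, cHL×2, cHl×2
CcHhLl×CcHHLl grid (8·8=64): CCHHLL=2 CCHHLl=4 CCHHll=2 CCHhLL=2 CCHhLl=4 CCHhll=2 CcHHLL=4 CcHHLl=8 CcHHll=4 CcHhLL=4 CcHhLl=8 CcHhll=4 ccHHLL=2 ccHHLl=4 ccHHll=2 ccHhLL=2 ccHhLl=4 ccHhll=2
CCHHLl hits 4/64; gcd=4; 4÷4/64÷4 = 1/16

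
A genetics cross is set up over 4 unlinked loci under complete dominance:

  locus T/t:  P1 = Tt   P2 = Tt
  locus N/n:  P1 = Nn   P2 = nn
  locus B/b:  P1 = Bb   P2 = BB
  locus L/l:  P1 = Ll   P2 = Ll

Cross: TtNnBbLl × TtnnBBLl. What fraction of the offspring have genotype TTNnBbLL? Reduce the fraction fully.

TtNnBbLl gametes: TNBL×1, TNBl×1, TNbL×1, TNbl×1, TnBL×1, TnBl×1, TnbL×1, Tnbl×1, tNBL×1, tNBl×1, tNbL×1, tNbl×1, tnBL×1, tnBl×1, tnbL×1, tnbl×1
TtnnBBLl gametes: TnBL×4, TnBl×4, tnBL×4, tnBl×4
TtNnBbLl×TtnnBBLl grid (16·16=256): TTNnBBLL=4 TTNnBBLl=8 TTNnBBll=4 TTNnBbLL=4 TTNnBbLl=8 TTNnBbll=4 TTnnBBLL=4 TTnnBBLl=8 TTnnBBll=4 TTnnBbLL=4 TTnnBbLl=8 TTnnBbll=4 TtNnBBLL=8 TtNnBBLl=16 TtNnBBll=8 TtNnBbLL=8 TtNnBbLl=16 TtNnBbll=8 TtnnBBLL=8 TtnnBBLl=16 TtnnBBll=8 TtnnBbLL=8 TtnnBbLl=16 TtnnBbll=8 ttNnBBLL=4 ttNnBBLl=8 ttNnBBll=4 ttNnBbLL=4 ttNnBbLl=8 ttNnBbll=4 ttnnBBLL=4 ttnnBBLl=8 ttnnBBll=4 ttnnBbLL=4 ttnnBbLl=8 ttnnBbll=4
TTNnBbLL hits 4/256; gcd=4; 4÷4/256÷4 = 1/64

P(TTNnBbLL) = 1/64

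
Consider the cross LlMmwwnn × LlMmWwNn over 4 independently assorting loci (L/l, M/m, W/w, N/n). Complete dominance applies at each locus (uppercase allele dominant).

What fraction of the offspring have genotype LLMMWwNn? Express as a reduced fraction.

P(LLMMWwNn) = 1/64

LlMmwwnn gametes: LMwn×4, Lmwn×4, lMwn×4, lmwn×4
LlMmWwNn gametes: LMWN×1, LMWn×1, LMwN×1, LMwn×1, LmWN×1, LmWn×1, LmwN×1, Lmwn×1, lMWN×1, lMWn×1, lMwN×1, lMwn×1, lmWN×1, lmWn×1, lmwN×1, lmwn×1
LlMmwwnn×LlMmWwNn grid (16·16=256): LLMMWwNn=4 LLMMWwnn=4 LLMMwwNn=4 LLMMwwnn=4 LLMmWwNn=8 LLMmWwnn=8 LLMmwwNn=8 LLMmwwnn=8 LLmmWwNn=4 LLmmWwnn=4 LLmmwwNn=4 LLmmwwnn=4 LlMMWwNn=8 LlMMWwnn=8 LlMMwwNn=8 LlMMwwnn=8 LlMmWwNn=16 LlMmWwnn=16 LlMmwwNn=16 LlMmwwnn=16 LlmmWwNn=8 LlmmWwnn=8 LlmmwwNn=8 Llmmwwnn=8 llMMWwNn=4 llMMWwnn=4 llMMwwNn=4 llMMwwnn=4 llMmWwNn=8 llMmWwnn=8 llMmwwNn=8 llMmwwnn=8 llmmWwNn=4 llmmWwnn=4 llmmwwNn=4 llmmwwnn=4
LLMMWwNn hits 4/256; gcd=4; 4÷4/256÷4 = 1/64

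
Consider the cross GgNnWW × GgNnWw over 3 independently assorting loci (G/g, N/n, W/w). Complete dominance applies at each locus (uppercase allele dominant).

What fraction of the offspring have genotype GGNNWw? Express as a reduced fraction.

GgNnWW gametes: GNW×2, GnW×2, gNW×2, gnW×2
GgNnWw gametes: GNW×1, GNw×1, GnW×1, Gnw×1, gNW×1, gNw×1, gnW×1, gnw×1
GgNnWW×GgNnWw grid (8·8=64): GGNNWW=2 GGNNWw=2 GGNnWW=4 GGNnWw=4 GGnnWW=2 GGnnWw=2 GgNNWW=4 GgNNWw=4 GgNnWW=8 GgNnWw=8 GgnnWW=4 GgnnWw=4 ggNNWW=2 ggNNWw=2 ggNnWW=4 ggNnWw=4 ggnnWW=2 ggnnWw=2
GGNNWw hits 2/64; gcd=2; 2÷2/64÷2 = 1/32

P(GGNNWw) = 1/32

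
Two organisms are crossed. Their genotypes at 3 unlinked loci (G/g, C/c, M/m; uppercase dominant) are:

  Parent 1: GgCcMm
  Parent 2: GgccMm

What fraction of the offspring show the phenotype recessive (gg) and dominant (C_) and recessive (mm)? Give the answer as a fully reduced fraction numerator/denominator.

GgCcMm gametes: GCM×1, GCm×1, GcM×1, Gcm×1, gCM×1, gCm×1, gcM×1, gcm×1
GgccMm gametes: GcM×2, Gcm×2, gcM×2, gcm×2
GgCcMm×GgccMm grid (8·8=64): GGCcMM=2 GGCcMm=4 GGCcmm=2 GGccMM=2 GGccMm=4 GGccmm=2 GgCcMM=4 GgCcMm=8 GgCcmm=4 GgccMM=4 GgccMm=8 Ggccmm=4 ggCcMM=2 ggCcMm=4 ggCcmm=2 ggccMM=2 ggccMm=4 ggccmm=2
gg C_ mm hits 2/64; gcd=2; 2÷2/64÷2 = 1/32

P(gg C_ mm) = 1/32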